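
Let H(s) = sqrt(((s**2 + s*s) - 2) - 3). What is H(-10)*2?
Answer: 2*sqrt(195) ≈ 27.928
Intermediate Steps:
H(s) = sqrt(-5 + 2*s**2) (H(s) = sqrt(((s**2 + s**2) - 2) - 3) = sqrt((2*s**2 - 2) - 3) = sqrt((-2 + 2*s**2) - 3) = sqrt(-5 + 2*s**2))
H(-10)*2 = sqrt(-5 + 2*(-10)**2)*2 = sqrt(-5 + 2*100)*2 = sqrt(-5 + 200)*2 = sqrt(195)*2 = 2*sqrt(195)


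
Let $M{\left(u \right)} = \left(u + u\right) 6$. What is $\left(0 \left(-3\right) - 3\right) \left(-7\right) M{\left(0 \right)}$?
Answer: $0$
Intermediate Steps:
$M{\left(u \right)} = 12 u$ ($M{\left(u \right)} = 2 u 6 = 12 u$)
$\left(0 \left(-3\right) - 3\right) \left(-7\right) M{\left(0 \right)} = \left(0 \left(-3\right) - 3\right) \left(-7\right) 12 \cdot 0 = \left(0 - 3\right) \left(-7\right) 0 = \left(-3\right) \left(-7\right) 0 = 21 \cdot 0 = 0$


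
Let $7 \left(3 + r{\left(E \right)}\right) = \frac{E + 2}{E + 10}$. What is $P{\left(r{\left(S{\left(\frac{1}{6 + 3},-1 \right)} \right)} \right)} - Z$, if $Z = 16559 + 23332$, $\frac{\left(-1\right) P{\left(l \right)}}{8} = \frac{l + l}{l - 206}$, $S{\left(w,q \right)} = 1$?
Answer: $- \frac{320924919}{8045} \approx -39891.0$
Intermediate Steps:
$r{\left(E \right)} = -3 + \frac{2 + E}{7 \left(10 + E\right)}$ ($r{\left(E \right)} = -3 + \frac{\left(E + 2\right) \frac{1}{E + 10}}{7} = -3 + \frac{\left(2 + E\right) \frac{1}{10 + E}}{7} = -3 + \frac{\frac{1}{10 + E} \left(2 + E\right)}{7} = -3 + \frac{2 + E}{7 \left(10 + E\right)}$)
$P{\left(l \right)} = - \frac{16 l}{-206 + l}$ ($P{\left(l \right)} = - 8 \frac{l + l}{l - 206} = - 8 \frac{2 l}{-206 + l} = - \frac{16 l}{-206 + l}$)
$Z = 39891$
$P{\left(r{\left(S{\left(\frac{1}{6 + 3},-1 \right)} \right)} \right)} - Z = - \frac{16 \frac{4 \left(-52 - 5\right)}{7 \left(10 + 1\right)}}{-206 + \frac{4 \left(-52 - 5\right)}{7 \left(10 + 1\right)}} - 39891 = - \frac{16 \frac{4 \left(-52 - 5\right)}{7 \cdot 11}}{-206 + \frac{4 \left(-52 - 5\right)}{7 \cdot 11}} - 39891 = - \frac{16 \cdot \frac{4}{7} \cdot \frac{1}{11} \left(-57\right)}{-206 + \frac{4}{7} \cdot \frac{1}{11} \left(-57\right)} - 39891 = \left(-16\right) \left(- \frac{228}{77}\right) \frac{1}{-206 - \frac{228}{77}} - 39891 = \left(-16\right) \left(- \frac{228}{77}\right) \frac{1}{- \frac{16090}{77}} - 39891 = \left(-16\right) \left(- \frac{228}{77}\right) \left(- \frac{77}{16090}\right) - 39891 = - \frac{1824}{8045} - 39891 = - \frac{320924919}{8045}$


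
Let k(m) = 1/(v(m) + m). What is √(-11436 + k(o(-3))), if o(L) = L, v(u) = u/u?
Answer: I*√45746/2 ≈ 106.94*I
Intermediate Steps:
v(u) = 1
k(m) = 1/(1 + m)
√(-11436 + k(o(-3))) = √(-11436 + 1/(1 - 3)) = √(-11436 + 1/(-2)) = √(-11436 - ½) = √(-22873/2) = I*√45746/2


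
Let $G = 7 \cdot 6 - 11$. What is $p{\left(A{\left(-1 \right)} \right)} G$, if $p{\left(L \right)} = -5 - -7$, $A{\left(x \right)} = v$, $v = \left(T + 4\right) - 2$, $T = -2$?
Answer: $62$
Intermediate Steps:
$v = 0$ ($v = \left(-2 + 4\right) - 2 = 2 - 2 = 0$)
$A{\left(x \right)} = 0$
$p{\left(L \right)} = 2$ ($p{\left(L \right)} = -5 + 7 = 2$)
$G = 31$ ($G = 42 - 11 = 31$)
$p{\left(A{\left(-1 \right)} \right)} G = 2 \cdot 31 = 62$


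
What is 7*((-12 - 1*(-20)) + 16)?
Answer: 168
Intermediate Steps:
7*((-12 - 1*(-20)) + 16) = 7*((-12 + 20) + 16) = 7*(8 + 16) = 7*24 = 168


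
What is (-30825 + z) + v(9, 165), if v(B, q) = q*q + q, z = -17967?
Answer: -21402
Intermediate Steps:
v(B, q) = q + q² (v(B, q) = q² + q = q + q²)
(-30825 + z) + v(9, 165) = (-30825 - 17967) + 165*(1 + 165) = -48792 + 165*166 = -48792 + 27390 = -21402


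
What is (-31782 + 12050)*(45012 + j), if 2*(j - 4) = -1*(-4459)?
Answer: -932248206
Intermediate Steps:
j = 4467/2 (j = 4 + (-1*(-4459))/2 = 4 + (1/2)*4459 = 4 + 4459/2 = 4467/2 ≈ 2233.5)
(-31782 + 12050)*(45012 + j) = (-31782 + 12050)*(45012 + 4467/2) = -19732*94491/2 = -932248206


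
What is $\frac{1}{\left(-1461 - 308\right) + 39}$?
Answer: $- \frac{1}{1730} \approx -0.00057803$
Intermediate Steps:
$\frac{1}{\left(-1461 - 308\right) + 39} = \frac{1}{-1769 + 39} = \frac{1}{-1730} = - \frac{1}{1730}$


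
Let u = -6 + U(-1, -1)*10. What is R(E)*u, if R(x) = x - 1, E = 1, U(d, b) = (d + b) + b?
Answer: 0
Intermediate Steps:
U(d, b) = d + 2*b (U(d, b) = (b + d) + b = d + 2*b)
u = -36 (u = -6 + (-1 + 2*(-1))*10 = -6 + (-1 - 2)*10 = -6 - 3*10 = -6 - 30 = -36)
R(x) = -1 + x
R(E)*u = (-1 + 1)*(-36) = 0*(-36) = 0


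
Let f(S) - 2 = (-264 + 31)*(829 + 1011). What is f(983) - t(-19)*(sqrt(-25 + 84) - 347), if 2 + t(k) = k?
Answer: -436005 + 21*sqrt(59) ≈ -4.3584e+5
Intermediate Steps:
t(k) = -2 + k
f(S) = -428718 (f(S) = 2 + (-264 + 31)*(829 + 1011) = 2 - 233*1840 = 2 - 428720 = -428718)
f(983) - t(-19)*(sqrt(-25 + 84) - 347) = -428718 - (-2 - 19)*(sqrt(-25 + 84) - 347) = -428718 - (-21)*(sqrt(59) - 347) = -428718 - (-21)*(-347 + sqrt(59)) = -428718 - (7287 - 21*sqrt(59)) = -428718 + (-7287 + 21*sqrt(59)) = -436005 + 21*sqrt(59)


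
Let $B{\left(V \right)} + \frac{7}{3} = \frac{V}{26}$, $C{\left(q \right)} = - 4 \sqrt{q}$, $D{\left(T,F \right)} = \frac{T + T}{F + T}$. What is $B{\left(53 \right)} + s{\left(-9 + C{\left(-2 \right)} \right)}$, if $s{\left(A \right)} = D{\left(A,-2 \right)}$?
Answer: $\frac{5639}{3978} + \frac{16 i \sqrt{2}}{153} \approx 1.4175 + 0.14789 i$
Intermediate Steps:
$D{\left(T,F \right)} = \frac{2 T}{F + T}$
$s{\left(A \right)} = \frac{2 A}{-2 + A}$
$B{\left(V \right)} = - \frac{7}{3} + \frac{V}{26}$
$B{\left(53 \right)} + s{\left(-9 + C{\left(-2 \right)} \right)} = \left(- \frac{7}{3} + \frac{1}{26} \cdot 53\right) + \frac{2 \left(-9 - 4 \sqrt{-2}\right)}{-2 - \left(9 + 4 \sqrt{-2}\right)} = \left(- \frac{7}{3} + \frac{53}{26}\right) + \frac{2 \left(-9 - 4 i \sqrt{2}\right)}{-2 - \left(9 + 4 i \sqrt{2}\right)} = - \frac{23}{78} + \frac{2 \left(-9 - 4 i \sqrt{2}\right)}{-2 - \left(9 + 4 i \sqrt{2}\right)} = - \frac{23}{78} + \frac{2 \left(-9 - 4 i \sqrt{2}\right)}{-11 - 4 i \sqrt{2}}$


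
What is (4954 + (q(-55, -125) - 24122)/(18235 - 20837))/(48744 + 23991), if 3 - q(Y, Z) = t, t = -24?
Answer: 4304801/63085490 ≈ 0.068238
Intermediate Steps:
q(Y, Z) = 27 (q(Y, Z) = 3 - 1*(-24) = 3 + 24 = 27)
(4954 + (q(-55, -125) - 24122)/(18235 - 20837))/(48744 + 23991) = (4954 + (27 - 24122)/(18235 - 20837))/(48744 + 23991) = (4954 - 24095/(-2602))/72735 = (4954 - 24095*(-1/2602))*(1/72735) = (4954 + 24095/2602)*(1/72735) = (12914403/2602)*(1/72735) = 4304801/63085490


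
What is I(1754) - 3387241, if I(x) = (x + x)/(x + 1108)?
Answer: -4847140117/1431 ≈ -3.3872e+6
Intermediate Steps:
I(x) = 2*x/(1108 + x) (I(x) = (2*x)/(1108 + x) = 2*x/(1108 + x))
I(1754) - 3387241 = 2*1754/(1108 + 1754) - 3387241 = 2*1754/2862 - 3387241 = 2*1754*(1/2862) - 3387241 = 1754/1431 - 3387241 = -4847140117/1431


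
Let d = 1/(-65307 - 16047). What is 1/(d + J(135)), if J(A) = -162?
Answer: -81354/13179349 ≈ -0.0061728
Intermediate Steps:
d = -1/81354 (d = 1/(-81354) = -1/81354 ≈ -1.2292e-5)
1/(d + J(135)) = 1/(-1/81354 - 162) = 1/(-13179349/81354) = -81354/13179349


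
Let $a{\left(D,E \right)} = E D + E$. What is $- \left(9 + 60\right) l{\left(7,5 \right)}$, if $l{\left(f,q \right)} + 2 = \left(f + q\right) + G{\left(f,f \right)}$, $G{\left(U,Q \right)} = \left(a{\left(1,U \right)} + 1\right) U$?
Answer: $-7935$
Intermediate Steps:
$a{\left(D,E \right)} = E + D E$ ($a{\left(D,E \right)} = D E + E = E + D E$)
$G{\left(U,Q \right)} = U \left(1 + 2 U\right)$ ($G{\left(U,Q \right)} = \left(U \left(1 + 1\right) + 1\right) U = \left(U 2 + 1\right) U = \left(2 U + 1\right) U = \left(1 + 2 U\right) U = U \left(1 + 2 U\right)$)
$l{\left(f,q \right)} = -2 + f + q + f \left(1 + 2 f\right)$ ($l{\left(f,q \right)} = -2 + \left(\left(f + q\right) + f \left(1 + 2 f\right)\right) = -2 + \left(f + q + f \left(1 + 2 f\right)\right) = -2 + f + q + f \left(1 + 2 f\right)$)
$- \left(9 + 60\right) l{\left(7,5 \right)} = - \left(9 + 60\right) \left(-2 + 7 + 5 + 7 \left(1 + 2 \cdot 7\right)\right) = - 69 \left(-2 + 7 + 5 + 7 \left(1 + 14\right)\right) = - 69 \left(-2 + 7 + 5 + 7 \cdot 15\right) = - 69 \left(-2 + 7 + 5 + 105\right) = - 69 \cdot 115 = \left(-1\right) 7935 = -7935$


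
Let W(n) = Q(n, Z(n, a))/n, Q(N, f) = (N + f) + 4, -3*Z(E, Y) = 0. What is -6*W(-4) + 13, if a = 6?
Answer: 13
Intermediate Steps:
Z(E, Y) = 0 (Z(E, Y) = -1/3*0 = 0)
Q(N, f) = 4 + N + f
W(n) = (4 + n)/n (W(n) = (4 + n + 0)/n = (4 + n)/n)
-6*W(-4) + 13 = -6*(4 - 4)/(-4) + 13 = -(-3)*0/2 + 13 = -6*0 + 13 = 0 + 13 = 13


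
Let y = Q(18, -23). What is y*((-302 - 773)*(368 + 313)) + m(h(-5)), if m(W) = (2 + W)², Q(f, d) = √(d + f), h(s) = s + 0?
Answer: 9 - 732075*I*√5 ≈ 9.0 - 1.637e+6*I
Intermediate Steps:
h(s) = s
y = I*√5 (y = √(-23 + 18) = √(-5) = I*√5 ≈ 2.2361*I)
y*((-302 - 773)*(368 + 313)) + m(h(-5)) = (I*√5)*((-302 - 773)*(368 + 313)) + (2 - 5)² = (I*√5)*(-1075*681) + (-3)² = (I*√5)*(-732075) + 9 = -732075*I*√5 + 9 = 9 - 732075*I*√5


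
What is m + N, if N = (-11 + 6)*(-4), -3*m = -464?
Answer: 524/3 ≈ 174.67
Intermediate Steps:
m = 464/3 (m = -1/3*(-464) = 464/3 ≈ 154.67)
N = 20 (N = -5*(-4) = 20)
m + N = 464/3 + 20 = 524/3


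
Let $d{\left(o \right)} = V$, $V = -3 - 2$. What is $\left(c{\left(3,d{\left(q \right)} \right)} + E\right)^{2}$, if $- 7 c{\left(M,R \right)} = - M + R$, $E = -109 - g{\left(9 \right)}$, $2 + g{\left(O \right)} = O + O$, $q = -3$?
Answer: $\frac{751689}{49} \approx 15341.0$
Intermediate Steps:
$g{\left(O \right)} = -2 + 2 O$ ($g{\left(O \right)} = -2 + \left(O + O\right) = -2 + 2 O$)
$E = -125$ ($E = -109 - \left(-2 + 2 \cdot 9\right) = -109 - \left(-2 + 18\right) = -109 - 16 = -125$)
$V = -5$ ($V = -3 - 2 = -5$)
$d{\left(o \right)} = -5$
$c{\left(M,R \right)} = - \frac{R}{7} + \frac{M}{7}$ ($c{\left(M,R \right)} = - \frac{- M + R}{7} = - \frac{R - M}{7} = - \frac{R}{7} + \frac{M}{7}$)
$\left(c{\left(3,d{\left(q \right)} \right)} + E\right)^{2} = \left(\left(\left(- \frac{1}{7}\right) \left(-5\right) + \frac{1}{7} \cdot 3\right) - 125\right)^{2} = \left(\left(\frac{5}{7} + \frac{3}{7}\right) - 125\right)^{2} = \left(\frac{8}{7} - 125\right)^{2} = \left(- \frac{867}{7}\right)^{2} = \frac{751689}{49}$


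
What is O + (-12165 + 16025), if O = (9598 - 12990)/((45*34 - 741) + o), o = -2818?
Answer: 7835332/2029 ≈ 3861.7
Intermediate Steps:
O = 3392/2029 (O = (9598 - 12990)/((45*34 - 741) - 2818) = -3392/((1530 - 741) - 2818) = -3392/(789 - 2818) = -3392/(-2029) = -3392*(-1/2029) = 3392/2029 ≈ 1.6718)
O + (-12165 + 16025) = 3392/2029 + (-12165 + 16025) = 3392/2029 + 3860 = 7835332/2029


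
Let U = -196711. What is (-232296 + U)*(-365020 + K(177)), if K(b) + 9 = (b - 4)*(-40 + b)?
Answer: 146432101296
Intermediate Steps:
K(b) = -9 + (-40 + b)*(-4 + b) (K(b) = -9 + (b - 4)*(-40 + b) = -9 + (-4 + b)*(-40 + b) = -9 + (-40 + b)*(-4 + b))
(-232296 + U)*(-365020 + K(177)) = (-232296 - 196711)*(-365020 + (151 + 177² - 44*177)) = -429007*(-365020 + (151 + 31329 - 7788)) = -429007*(-365020 + 23692) = -429007*(-341328) = 146432101296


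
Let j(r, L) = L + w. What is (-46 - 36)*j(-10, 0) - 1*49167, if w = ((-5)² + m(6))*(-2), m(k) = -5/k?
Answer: -135611/3 ≈ -45204.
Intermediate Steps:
w = -145/3 (w = ((-5)² - 5/6)*(-2) = (25 - 5*⅙)*(-2) = (25 - ⅚)*(-2) = (145/6)*(-2) = -145/3 ≈ -48.333)
j(r, L) = -145/3 + L (j(r, L) = L - 145/3 = -145/3 + L)
(-46 - 36)*j(-10, 0) - 1*49167 = (-46 - 36)*(-145/3 + 0) - 1*49167 = -82*(-145/3) - 49167 = 11890/3 - 49167 = -135611/3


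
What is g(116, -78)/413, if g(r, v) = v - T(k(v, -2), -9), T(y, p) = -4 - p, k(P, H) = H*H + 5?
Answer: -83/413 ≈ -0.20097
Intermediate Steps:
k(P, H) = 5 + H² (k(P, H) = H² + 5 = 5 + H²)
g(r, v) = -5 + v (g(r, v) = v - (-4 - 1*(-9)) = v - (-4 + 9) = v - 1*5 = v - 5 = -5 + v)
g(116, -78)/413 = (-5 - 78)/413 = -83*1/413 = -83/413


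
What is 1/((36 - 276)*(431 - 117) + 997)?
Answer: -1/74363 ≈ -1.3448e-5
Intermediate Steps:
1/((36 - 276)*(431 - 117) + 997) = 1/(-240*314 + 997) = 1/(-75360 + 997) = 1/(-74363) = -1/74363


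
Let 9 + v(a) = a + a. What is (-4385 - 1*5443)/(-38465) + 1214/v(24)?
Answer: 6725686/214305 ≈ 31.384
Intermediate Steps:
v(a) = -9 + 2*a (v(a) = -9 + (a + a) = -9 + 2*a)
(-4385 - 1*5443)/(-38465) + 1214/v(24) = (-4385 - 1*5443)/(-38465) + 1214/(-9 + 2*24) = (-4385 - 5443)*(-1/38465) + 1214/(-9 + 48) = -9828*(-1/38465) + 1214/39 = 1404/5495 + 1214*(1/39) = 1404/5495 + 1214/39 = 6725686/214305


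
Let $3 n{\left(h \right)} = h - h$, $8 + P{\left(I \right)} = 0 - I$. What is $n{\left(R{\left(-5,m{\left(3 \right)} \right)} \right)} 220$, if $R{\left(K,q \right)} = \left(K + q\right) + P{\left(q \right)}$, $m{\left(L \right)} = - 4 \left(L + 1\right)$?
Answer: $0$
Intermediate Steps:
$P{\left(I \right)} = -8 - I$ ($P{\left(I \right)} = -8 + \left(0 - I\right) = -8 - I$)
$m{\left(L \right)} = -4 - 4 L$ ($m{\left(L \right)} = - 4 \left(1 + L\right) = -4 - 4 L$)
$R{\left(K,q \right)} = -8 + K$ ($R{\left(K,q \right)} = \left(K + q\right) - \left(8 + q\right) = -8 + K$)
$n{\left(h \right)} = 0$ ($n{\left(h \right)} = \frac{h - h}{3} = \frac{1}{3} \cdot 0 = 0$)
$n{\left(R{\left(-5,m{\left(3 \right)} \right)} \right)} 220 = 0 \cdot 220 = 0$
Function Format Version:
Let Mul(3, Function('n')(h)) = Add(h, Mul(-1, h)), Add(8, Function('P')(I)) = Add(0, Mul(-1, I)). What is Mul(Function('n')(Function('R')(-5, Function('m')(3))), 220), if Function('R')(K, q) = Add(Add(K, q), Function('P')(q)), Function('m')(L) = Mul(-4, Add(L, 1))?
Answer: 0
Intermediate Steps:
Function('P')(I) = Add(-8, Mul(-1, I)) (Function('P')(I) = Add(-8, Add(0, Mul(-1, I))) = Add(-8, Mul(-1, I)))
Function('m')(L) = Add(-4, Mul(-4, L)) (Function('m')(L) = Mul(-4, Add(1, L)) = Add(-4, Mul(-4, L)))
Function('R')(K, q) = Add(-8, K) (Function('R')(K, q) = Add(Add(K, q), Add(-8, Mul(-1, q))) = Add(-8, K))
Function('n')(h) = 0 (Function('n')(h) = Mul(Rational(1, 3), Add(h, Mul(-1, h))) = Mul(Rational(1, 3), 0) = 0)
Mul(Function('n')(Function('R')(-5, Function('m')(3))), 220) = Mul(0, 220) = 0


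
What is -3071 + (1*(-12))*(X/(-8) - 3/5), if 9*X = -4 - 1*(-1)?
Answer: -30643/10 ≈ -3064.3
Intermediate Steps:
X = -⅓ (X = (-4 - 1*(-1))/9 = (-4 + 1)/9 = (⅑)*(-3) = -⅓ ≈ -0.33333)
-3071 + (1*(-12))*(X/(-8) - 3/5) = -3071 + (1*(-12))*(-⅓/(-8) - 3/5) = -3071 - 12*(-⅓*(-⅛) - 3*⅕) = -3071 - 12*(1/24 - ⅗) = -3071 - 12*(-67/120) = -3071 + 67/10 = -30643/10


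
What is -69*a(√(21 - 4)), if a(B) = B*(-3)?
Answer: 207*√17 ≈ 853.48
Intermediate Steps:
a(B) = -3*B
-69*a(√(21 - 4)) = -(-207)*√(21 - 4) = -(-207)*√17 = 207*√17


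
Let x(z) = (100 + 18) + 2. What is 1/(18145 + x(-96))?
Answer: 1/18265 ≈ 5.4750e-5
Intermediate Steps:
x(z) = 120 (x(z) = 118 + 2 = 120)
1/(18145 + x(-96)) = 1/(18145 + 120) = 1/18265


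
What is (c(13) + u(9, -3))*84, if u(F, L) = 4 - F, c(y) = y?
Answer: 672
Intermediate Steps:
(c(13) + u(9, -3))*84 = (13 + (4 - 1*9))*84 = (13 + (4 - 9))*84 = (13 - 5)*84 = 8*84 = 672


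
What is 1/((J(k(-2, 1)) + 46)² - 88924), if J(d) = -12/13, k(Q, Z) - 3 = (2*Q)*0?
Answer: -169/14684760 ≈ -1.1509e-5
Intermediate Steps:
k(Q, Z) = 3 (k(Q, Z) = 3 + (2*Q)*0 = 3 + 0 = 3)
J(d) = -12/13 (J(d) = -12*1/13 = -12/13)
1/((J(k(-2, 1)) + 46)² - 88924) = 1/((-12/13 + 46)² - 88924) = 1/((586/13)² - 88924) = 1/(343396/169 - 88924) = 1/(-14684760/169) = -169/14684760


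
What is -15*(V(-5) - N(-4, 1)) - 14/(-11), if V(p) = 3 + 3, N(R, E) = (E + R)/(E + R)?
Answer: -811/11 ≈ -73.727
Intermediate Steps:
N(R, E) = 1
V(p) = 6
-15*(V(-5) - N(-4, 1)) - 14/(-11) = -15*(6 - 1*1) - 14/(-11) = -15*(6 - 1) - 14*(-1/11) = -15*5 + 14/11 = -75 + 14/11 = -811/11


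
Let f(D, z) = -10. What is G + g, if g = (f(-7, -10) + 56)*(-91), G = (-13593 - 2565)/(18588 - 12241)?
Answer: -26584700/6347 ≈ -4188.5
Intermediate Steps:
G = -16158/6347 ≈ -2.5458
g = -4186 (g = (-10 + 56)*(-91) = 46*(-91) = -4186)
G + g = -16158/6347 - 4186 = -26584700/6347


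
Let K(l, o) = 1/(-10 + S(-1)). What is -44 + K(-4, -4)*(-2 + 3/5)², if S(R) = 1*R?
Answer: -12149/275 ≈ -44.178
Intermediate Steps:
S(R) = R
K(l, o) = -1/11 (K(l, o) = 1/(-10 - 1) = 1/(-11) = -1/11)
-44 + K(-4, -4)*(-2 + 3/5)² = -44 - (-2 + 3/5)²/11 = -44 - (-2 + 3*(⅕))²/11 = -44 - (-2 + ⅗)²/11 = -44 - (-7/5)²/11 = -44 - 1/11*49/25 = -44 - 49/275 = -12149/275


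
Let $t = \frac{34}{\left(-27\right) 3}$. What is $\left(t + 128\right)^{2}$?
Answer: $\frac{106791556}{6561} \approx 16277.0$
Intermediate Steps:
$t = - \frac{34}{81}$ ($t = \frac{34}{-81} = 34 \left(- \frac{1}{81}\right) = - \frac{34}{81} \approx -0.41975$)
$\left(t + 128\right)^{2} = \left(- \frac{34}{81} + 128\right)^{2} = \left(\frac{10334}{81}\right)^{2} = \frac{106791556}{6561}$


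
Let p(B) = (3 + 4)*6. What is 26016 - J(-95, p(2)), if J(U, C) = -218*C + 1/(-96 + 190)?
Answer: 3306167/94 ≈ 35172.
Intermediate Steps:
p(B) = 42 (p(B) = 7*6 = 42)
J(U, C) = 1/94 - 218*C (J(U, C) = -218*C + 1/94 = 1/94 - 218*C)
26016 - J(-95, p(2)) = 26016 - (1/94 - 218*42) = 26016 - (1/94 - 9156) = 26016 - 1*(-860663/94) = 26016 + 860663/94 = 3306167/94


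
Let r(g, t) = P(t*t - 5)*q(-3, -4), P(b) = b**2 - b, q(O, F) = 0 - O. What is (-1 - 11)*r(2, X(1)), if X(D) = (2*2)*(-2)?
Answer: -123192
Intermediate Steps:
X(D) = -8 (X(D) = 4*(-2) = -8)
q(O, F) = -O
r(g, t) = 3*(-6 + t**2)*(-5 + t**2) (r(g, t) = ((t*t - 5)*(-1 + (t*t - 5)))*(-1*(-3)) = ((t**2 - 5)*(-1 + (t**2 - 5)))*3 = ((-5 + t**2)*(-1 + (-5 + t**2)))*3 = ((-5 + t**2)*(-6 + t**2))*3 = ((-6 + t**2)*(-5 + t**2))*3 = 3*(-6 + t**2)*(-5 + t**2))
(-1 - 11)*r(2, X(1)) = (-1 - 11)*(3*(-6 + (-8)**2)*(-5 + (-8)**2)) = -36*(-6 + 64)*(-5 + 64) = -36*58*59 = -12*10266 = -123192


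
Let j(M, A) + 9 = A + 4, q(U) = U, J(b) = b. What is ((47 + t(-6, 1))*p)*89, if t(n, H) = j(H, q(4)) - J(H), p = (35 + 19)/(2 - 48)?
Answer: -108135/23 ≈ -4701.5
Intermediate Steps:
j(M, A) = -5 + A (j(M, A) = -9 + (A + 4) = -9 + (4 + A) = -5 + A)
p = -27/23 (p = 54/(-46) = 54*(-1/46) = -27/23 ≈ -1.1739)
t(n, H) = -1 - H (t(n, H) = (-5 + 4) - H = -1 - H)
((47 + t(-6, 1))*p)*89 = ((47 + (-1 - 1*1))*(-27/23))*89 = ((47 + (-1 - 1))*(-27/23))*89 = ((47 - 2)*(-27/23))*89 = (45*(-27/23))*89 = -1215/23*89 = -108135/23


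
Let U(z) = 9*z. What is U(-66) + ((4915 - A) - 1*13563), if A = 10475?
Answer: -19717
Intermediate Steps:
U(-66) + ((4915 - A) - 1*13563) = 9*(-66) + ((4915 - 1*10475) - 1*13563) = -594 + ((4915 - 10475) - 13563) = -594 + (-5560 - 13563) = -594 - 19123 = -19717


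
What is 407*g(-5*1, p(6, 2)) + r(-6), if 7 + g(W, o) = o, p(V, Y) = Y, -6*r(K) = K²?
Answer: -2041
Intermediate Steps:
r(K) = -K²/6
g(W, o) = -7 + o
407*g(-5*1, p(6, 2)) + r(-6) = 407*(-7 + 2) - ⅙*(-6)² = 407*(-5) - ⅙*36 = -2035 - 6 = -2041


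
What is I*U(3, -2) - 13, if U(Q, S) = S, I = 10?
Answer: -33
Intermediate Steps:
I*U(3, -2) - 13 = 10*(-2) - 13 = -20 - 13 = -33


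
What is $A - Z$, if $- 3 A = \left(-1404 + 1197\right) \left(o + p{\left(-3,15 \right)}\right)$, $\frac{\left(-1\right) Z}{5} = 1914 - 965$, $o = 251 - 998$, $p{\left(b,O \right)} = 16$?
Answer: $-45694$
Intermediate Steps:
$o = -747$
$Z = -4745$ ($Z = - 5 \left(1914 - 965\right) = \left(-5\right) 949 = -4745$)
$A = -50439$ ($A = - \frac{\left(-1404 + 1197\right) \left(-747 + 16\right)}{3} = - \frac{\left(-207\right) \left(-731\right)}{3} = \left(- \frac{1}{3}\right) 151317 = -50439$)
$A - Z = -50439 - -4745 = -50439 + 4745 = -45694$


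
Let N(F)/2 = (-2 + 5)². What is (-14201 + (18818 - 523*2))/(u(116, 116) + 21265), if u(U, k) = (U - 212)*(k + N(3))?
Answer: 3571/8401 ≈ 0.42507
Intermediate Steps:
N(F) = 18 (N(F) = 2*(-2 + 5)² = 2*3² = 2*9 = 18)
u(U, k) = (-212 + U)*(18 + k) (u(U, k) = (U - 212)*(k + 18) = (-212 + U)*(18 + k))
(-14201 + (18818 - 523*2))/(u(116, 116) + 21265) = (-14201 + (18818 - 523*2))/((-3816 - 212*116 + 18*116 + 116*116) + 21265) = (-14201 + (18818 - 1046))/((-3816 - 24592 + 2088 + 13456) + 21265) = (-14201 + 17772)/(-12864 + 21265) = 3571/8401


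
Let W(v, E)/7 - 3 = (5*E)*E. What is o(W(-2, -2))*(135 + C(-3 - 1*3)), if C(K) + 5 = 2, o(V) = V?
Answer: 21252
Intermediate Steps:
W(v, E) = 21 + 35*E² (W(v, E) = 21 + 7*((5*E)*E) = 21 + 7*(5*E²) = 21 + 35*E²)
C(K) = -3 (C(K) = -5 + 2 = -3)
o(W(-2, -2))*(135 + C(-3 - 1*3)) = (21 + 35*(-2)²)*(135 - 3) = (21 + 35*4)*132 = (21 + 140)*132 = 161*132 = 21252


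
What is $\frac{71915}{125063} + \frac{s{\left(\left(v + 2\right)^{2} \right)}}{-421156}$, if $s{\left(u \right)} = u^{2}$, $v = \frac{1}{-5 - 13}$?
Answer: $\frac{3179265971625865}{5529194342152128} \approx 0.575$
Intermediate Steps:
$v = - \frac{1}{18}$ ($v = \frac{1}{-18} = - \frac{1}{18} \approx -0.055556$)
$\frac{71915}{125063} + \frac{s{\left(\left(v + 2\right)^{2} \right)}}{-421156} = \frac{71915}{125063} + \frac{\left(\left(- \frac{1}{18} + 2\right)^{2}\right)^{2}}{-421156} = 71915 \cdot \frac{1}{125063} + \left(\left(\frac{35}{18}\right)^{2}\right)^{2} \left(- \frac{1}{421156}\right) = \frac{71915}{125063} + \left(\frac{1225}{324}\right)^{2} \left(- \frac{1}{421156}\right) = \frac{71915}{125063} + \frac{1500625}{104976} \left(- \frac{1}{421156}\right) = \frac{71915}{125063} - \frac{1500625}{44211272256} = \frac{3179265971625865}{5529194342152128}$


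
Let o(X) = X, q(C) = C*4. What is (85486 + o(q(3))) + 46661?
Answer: 132159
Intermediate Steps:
q(C) = 4*C
(85486 + o(q(3))) + 46661 = (85486 + 4*3) + 46661 = (85486 + 12) + 46661 = 85498 + 46661 = 132159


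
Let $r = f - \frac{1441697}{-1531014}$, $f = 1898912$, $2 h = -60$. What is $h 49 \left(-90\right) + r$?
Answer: $\frac{3109815450665}{1531014} \approx 2.0312 \cdot 10^{6}$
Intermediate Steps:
$h = -30$ ($h = \frac{1}{2} \left(-60\right) = -30$)
$r = \frac{2907262298465}{1531014}$ ($r = 1898912 - \frac{1441697}{-1531014} = 1898912 - - \frac{1441697}{1531014} = 1898912 + \frac{1441697}{1531014} = \frac{2907262298465}{1531014} \approx 1.8989 \cdot 10^{6}$)
$h 49 \left(-90\right) + r = \left(-30\right) 49 \left(-90\right) + \frac{2907262298465}{1531014} = \left(-1470\right) \left(-90\right) + \frac{2907262298465}{1531014} = 132300 + \frac{2907262298465}{1531014} = \frac{3109815450665}{1531014}$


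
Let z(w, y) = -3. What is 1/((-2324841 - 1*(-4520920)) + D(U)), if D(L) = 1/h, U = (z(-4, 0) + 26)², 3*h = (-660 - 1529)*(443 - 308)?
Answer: 98505/216324761894 ≈ 4.5536e-7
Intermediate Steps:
h = -98505 (h = ((-660 - 1529)*(443 - 308))/3 = (-2189*135)/3 = (⅓)*(-295515) = -98505)
U = 529 (U = (-3 + 26)² = 23² = 529)
D(L) = -1/98505 (D(L) = 1/(-98505) = -1/98505)
1/((-2324841 - 1*(-4520920)) + D(U)) = 1/((-2324841 - 1*(-4520920)) - 1/98505) = 1/((-2324841 + 4520920) - 1/98505) = 1/(2196079 - 1/98505) = 1/(216324761894/98505) = 98505/216324761894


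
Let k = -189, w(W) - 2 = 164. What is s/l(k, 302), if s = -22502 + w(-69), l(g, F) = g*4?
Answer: 5584/189 ≈ 29.545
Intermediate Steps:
w(W) = 166 (w(W) = 2 + 164 = 166)
l(g, F) = 4*g
s = -22336 (s = -22502 + 166 = -22336)
s/l(k, 302) = -22336/(4*(-189)) = -22336/(-756) = -22336*(-1/756) = 5584/189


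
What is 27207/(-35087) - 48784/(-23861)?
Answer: 1062497981/837210907 ≈ 1.2691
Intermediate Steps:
27207/(-35087) - 48784/(-23861) = 27207*(-1/35087) - 48784*(-1/23861) = -27207/35087 + 48784/23861 = 1062497981/837210907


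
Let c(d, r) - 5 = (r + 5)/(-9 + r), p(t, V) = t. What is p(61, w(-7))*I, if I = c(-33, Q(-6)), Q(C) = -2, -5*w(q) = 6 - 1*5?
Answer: 3172/11 ≈ 288.36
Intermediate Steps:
w(q) = -1/5 (w(q) = -(6 - 1*5)/5 = -(6 - 5)/5 = -1/5*1 = -1/5)
c(d, r) = 5 + (5 + r)/(-9 + r) (c(d, r) = 5 + (r + 5)/(-9 + r) = 5 + (5 + r)/(-9 + r))
I = 52/11 (I = 2*(-20 + 3*(-2))/(-9 - 2) = 2*(-20 - 6)/(-11) = 2*(-1/11)*(-26) = 52/11 ≈ 4.7273)
p(61, w(-7))*I = 61*(52/11) = 3172/11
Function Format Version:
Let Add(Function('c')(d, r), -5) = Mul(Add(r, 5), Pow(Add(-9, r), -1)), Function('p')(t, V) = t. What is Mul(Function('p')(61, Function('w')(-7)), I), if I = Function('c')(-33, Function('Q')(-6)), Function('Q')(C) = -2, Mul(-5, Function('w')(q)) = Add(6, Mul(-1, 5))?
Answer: Rational(3172, 11) ≈ 288.36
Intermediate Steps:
Function('w')(q) = Rational(-1, 5) (Function('w')(q) = Mul(Rational(-1, 5), Add(6, Mul(-1, 5))) = Mul(Rational(-1, 5), Add(6, -5)) = Mul(Rational(-1, 5), 1) = Rational(-1, 5))
Function('c')(d, r) = Add(5, Mul(Pow(Add(-9, r), -1), Add(5, r))) (Function('c')(d, r) = Add(5, Mul(Add(r, 5), Pow(Add(-9, r), -1))) = Add(5, Mul(Add(5, r), Pow(Add(-9, r), -1))) = Add(5, Mul(Pow(Add(-9, r), -1), Add(5, r))))
I = Rational(52, 11) (I = Mul(2, Pow(Add(-9, -2), -1), Add(-20, Mul(3, -2))) = Mul(2, Pow(-11, -1), Add(-20, -6)) = Mul(2, Rational(-1, 11), -26) = Rational(52, 11) ≈ 4.7273)
Mul(Function('p')(61, Function('w')(-7)), I) = Mul(61, Rational(52, 11)) = Rational(3172, 11)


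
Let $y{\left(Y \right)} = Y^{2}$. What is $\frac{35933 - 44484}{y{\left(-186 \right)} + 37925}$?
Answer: $- \frac{8551}{72521} \approx -0.11791$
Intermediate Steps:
$\frac{35933 - 44484}{y{\left(-186 \right)} + 37925} = \frac{35933 - 44484}{\left(-186\right)^{2} + 37925} = - \frac{8551}{34596 + 37925} = - \frac{8551}{72521}$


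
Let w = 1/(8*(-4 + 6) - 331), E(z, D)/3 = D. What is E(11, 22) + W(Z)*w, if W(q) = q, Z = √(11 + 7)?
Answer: 66 - √2/105 ≈ 65.987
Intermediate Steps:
E(z, D) = 3*D
Z = 3*√2 (Z = √18 = 3*√2 ≈ 4.2426)
w = -1/315 (w = 1/(8*2 - 331) = 1/(16 - 331) = 1/(-315) = -1/315 ≈ -0.0031746)
E(11, 22) + W(Z)*w = 3*22 + (3*√2)*(-1/315) = 66 - √2/105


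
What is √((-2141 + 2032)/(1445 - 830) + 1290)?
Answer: √487843215/615 ≈ 35.914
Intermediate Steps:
√((-2141 + 2032)/(1445 - 830) + 1290) = √(-109/615 + 1290) = √(793241/615) = √487843215/615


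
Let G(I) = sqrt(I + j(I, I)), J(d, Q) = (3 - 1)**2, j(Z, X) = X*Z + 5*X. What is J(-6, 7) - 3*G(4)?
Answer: 4 - 6*sqrt(10) ≈ -14.974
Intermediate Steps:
j(Z, X) = 5*X + X*Z
J(d, Q) = 4 (J(d, Q) = 2**2 = 4)
G(I) = sqrt(I + I*(5 + I))
J(-6, 7) - 3*G(4) = 4 - 3*2*sqrt(6 + 4) = 4 - 3*2*sqrt(10) = 4 - 6*sqrt(10)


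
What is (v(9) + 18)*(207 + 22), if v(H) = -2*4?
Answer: 2290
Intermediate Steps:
v(H) = -8
(v(9) + 18)*(207 + 22) = (-8 + 18)*(207 + 22) = 10*229 = 2290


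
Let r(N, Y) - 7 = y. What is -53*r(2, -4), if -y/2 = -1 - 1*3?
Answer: -795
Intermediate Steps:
y = 8 (y = -2*(-1 - 1*3) = -2*(-1 - 3) = -2*(-4) = 8)
r(N, Y) = 15 (r(N, Y) = 7 + 8 = 15)
-53*r(2, -4) = -53*15 = -795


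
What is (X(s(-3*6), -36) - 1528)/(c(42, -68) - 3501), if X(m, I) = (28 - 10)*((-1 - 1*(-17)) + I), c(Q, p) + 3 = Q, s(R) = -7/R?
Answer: 944/1731 ≈ 0.54535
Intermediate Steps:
c(Q, p) = -3 + Q
X(m, I) = 288 + 18*I (X(m, I) = 18*((-1 + 17) + I) = 18*(16 + I) = 288 + 18*I)
(X(s(-3*6), -36) - 1528)/(c(42, -68) - 3501) = ((288 + 18*(-36)) - 1528)/((-3 + 42) - 3501) = ((288 - 648) - 1528)/(39 - 3501) = (-360 - 1528)/(-3462) = -1888*(-1/3462) = 944/1731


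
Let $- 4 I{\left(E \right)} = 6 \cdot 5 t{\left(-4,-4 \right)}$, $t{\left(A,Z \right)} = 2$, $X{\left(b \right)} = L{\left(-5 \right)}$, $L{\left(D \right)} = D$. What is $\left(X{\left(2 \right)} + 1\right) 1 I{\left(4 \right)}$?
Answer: $60$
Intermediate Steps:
$X{\left(b \right)} = -5$
$I{\left(E \right)} = -15$ ($I{\left(E \right)} = - \frac{6 \cdot 5 \cdot 2}{4} = - \frac{30 \cdot 2}{4} = \left(- \frac{1}{4}\right) 60 = -15$)
$\left(X{\left(2 \right)} + 1\right) 1 I{\left(4 \right)} = \left(-5 + 1\right) 1 \left(-15\right) = \left(-4\right) 1 \left(-15\right) = \left(-4\right) \left(-15\right) = 60$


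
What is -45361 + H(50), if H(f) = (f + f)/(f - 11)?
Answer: -1768979/39 ≈ -45358.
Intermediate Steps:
H(f) = 2*f/(-11 + f) (H(f) = (2*f)/(-11 + f) = 2*f/(-11 + f))
-45361 + H(50) = -45361 + 2*50/(-11 + 50) = -45361 + 2*50/39 = -45361 + 2*50*(1/39) = -45361 + 100/39 = -1768979/39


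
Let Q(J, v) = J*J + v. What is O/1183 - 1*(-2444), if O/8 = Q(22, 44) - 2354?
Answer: 2876644/1183 ≈ 2431.7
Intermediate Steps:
Q(J, v) = v + J² (Q(J, v) = J² + v = v + J²)
O = -14608 (O = 8*((44 + 22²) - 2354) = 8*((44 + 484) - 2354) = 8*(528 - 2354) = 8*(-1826) = -14608)
O/1183 - 1*(-2444) = -14608/1183 - 1*(-2444) = -14608*1/1183 + 2444 = -14608/1183 + 2444 = 2876644/1183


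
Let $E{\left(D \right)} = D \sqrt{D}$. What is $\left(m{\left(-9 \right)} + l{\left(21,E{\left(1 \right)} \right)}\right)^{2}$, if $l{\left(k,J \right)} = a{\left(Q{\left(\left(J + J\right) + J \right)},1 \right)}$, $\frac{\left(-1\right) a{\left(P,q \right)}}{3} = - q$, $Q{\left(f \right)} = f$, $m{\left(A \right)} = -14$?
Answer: $121$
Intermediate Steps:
$E{\left(D \right)} = D^{\frac{3}{2}}$
$a{\left(P,q \right)} = 3 q$ ($a{\left(P,q \right)} = - 3 \left(- q\right) = 3 q$)
$l{\left(k,J \right)} = 3$ ($l{\left(k,J \right)} = 3 \cdot 1 = 3$)
$\left(m{\left(-9 \right)} + l{\left(21,E{\left(1 \right)} \right)}\right)^{2} = \left(-14 + 3\right)^{2} = \left(-11\right)^{2} = 121$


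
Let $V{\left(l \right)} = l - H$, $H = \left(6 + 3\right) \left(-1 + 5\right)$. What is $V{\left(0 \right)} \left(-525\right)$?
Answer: $18900$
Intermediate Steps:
$H = 36$ ($H = 9 \cdot 4 = 36$)
$V{\left(l \right)} = -36 + l$ ($V{\left(l \right)} = l - 36 = -36 + l$)
$V{\left(0 \right)} \left(-525\right) = \left(-36 + 0\right) \left(-525\right) = \left(-36\right) \left(-525\right) = 18900$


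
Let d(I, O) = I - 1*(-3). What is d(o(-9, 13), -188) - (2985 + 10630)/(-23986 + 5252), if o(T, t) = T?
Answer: -98789/18734 ≈ -5.2732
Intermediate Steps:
d(I, O) = 3 + I (d(I, O) = I + 3 = 3 + I)
d(o(-9, 13), -188) - (2985 + 10630)/(-23986 + 5252) = (3 - 9) - (2985 + 10630)/(-23986 + 5252) = -6 - 13615/(-18734) = -6 - 13615*(-1)/18734 = -6 - 1*(-13615/18734) = -6 + 13615/18734 = -98789/18734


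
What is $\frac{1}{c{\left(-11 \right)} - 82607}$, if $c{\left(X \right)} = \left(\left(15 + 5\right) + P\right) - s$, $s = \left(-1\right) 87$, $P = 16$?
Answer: $- \frac{1}{82484} \approx -1.2124 \cdot 10^{-5}$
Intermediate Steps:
$s = -87$
$c{\left(X \right)} = 123$ ($c{\left(X \right)} = \left(\left(15 + 5\right) + 16\right) - -87 = \left(20 + 16\right) + 87 = 36 + 87 = 123$)
$\frac{1}{c{\left(-11 \right)} - 82607} = \frac{1}{123 - 82607} = \frac{1}{-82484} = - \frac{1}{82484}$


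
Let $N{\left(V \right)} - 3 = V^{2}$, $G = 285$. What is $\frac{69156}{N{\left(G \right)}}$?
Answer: $\frac{5763}{6769} \approx 0.85138$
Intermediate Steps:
$N{\left(V \right)} = 3 + V^{2}$
$\frac{69156}{N{\left(G \right)}} = \frac{69156}{3 + 285^{2}} = \frac{69156}{3 + 81225} = \frac{69156}{81228} = 69156 \cdot \frac{1}{81228} = \frac{5763}{6769}$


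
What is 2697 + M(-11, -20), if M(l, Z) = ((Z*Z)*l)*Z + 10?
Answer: 90707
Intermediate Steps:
M(l, Z) = 10 + l*Z³ (M(l, Z) = (Z²*l)*Z + 10 = (l*Z²)*Z + 10 = l*Z³ + 10 = 10 + l*Z³)
2697 + M(-11, -20) = 2697 + (10 - 11*(-20)³) = 2697 + (10 - 11*(-8000)) = 2697 + (10 + 88000) = 2697 + 88010 = 90707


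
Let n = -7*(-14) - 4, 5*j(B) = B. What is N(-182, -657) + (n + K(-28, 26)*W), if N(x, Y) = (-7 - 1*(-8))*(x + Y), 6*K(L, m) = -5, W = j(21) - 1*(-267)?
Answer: -971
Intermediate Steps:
j(B) = B/5
n = 94 (n = 98 - 4 = 94)
W = 1356/5 (W = (1/5)*21 - 1*(-267) = 21/5 + 267 = 1356/5 ≈ 271.20)
K(L, m) = -5/6 (K(L, m) = (1/6)*(-5) = -5/6)
N(x, Y) = Y + x (N(x, Y) = (-7 + 8)*(Y + x) = 1*(Y + x) = Y + x)
N(-182, -657) + (n + K(-28, 26)*W) = (-657 - 182) + (94 - 5/6*1356/5) = -839 + (94 - 226) = -839 - 132 = -971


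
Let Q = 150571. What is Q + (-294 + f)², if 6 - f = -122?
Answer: 178127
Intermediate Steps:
f = 128 (f = 6 - 1*(-122) = 6 + 122 = 128)
Q + (-294 + f)² = 150571 + (-294 + 128)² = 150571 + (-166)² = 150571 + 27556 = 178127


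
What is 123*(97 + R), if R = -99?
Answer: -246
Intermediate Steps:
123*(97 + R) = 123*(97 - 99) = 123*(-2) = -246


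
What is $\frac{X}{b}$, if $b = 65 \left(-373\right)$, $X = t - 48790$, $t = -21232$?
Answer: $\frac{70022}{24245} \approx 2.8881$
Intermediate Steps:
$X = -70022$ ($X = -21232 - 48790 = -70022$)
$b = -24245$
$\frac{X}{b} = - \frac{70022}{-24245} = \left(-70022\right) \left(- \frac{1}{24245}\right) = \frac{70022}{24245}$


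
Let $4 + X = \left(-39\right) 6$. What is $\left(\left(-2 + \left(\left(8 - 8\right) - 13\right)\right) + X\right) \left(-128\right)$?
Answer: $32384$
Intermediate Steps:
$X = -238$ ($X = -4 - 234 = -238$)
$\left(\left(-2 + \left(\left(8 - 8\right) - 13\right)\right) + X\right) \left(-128\right) = \left(\left(-2 + \left(\left(8 - 8\right) - 13\right)\right) - 238\right) \left(-128\right) = \left(\left(-2 + \left(0 - 13\right)\right) - 238\right) \left(-128\right) = \left(\left(-2 - 13\right) - 238\right) \left(-128\right) = \left(-15 - 238\right) \left(-128\right) = \left(-253\right) \left(-128\right) = 32384$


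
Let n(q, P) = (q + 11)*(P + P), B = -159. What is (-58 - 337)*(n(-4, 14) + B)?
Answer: -14615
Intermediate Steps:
n(q, P) = 2*P*(11 + q) (n(q, P) = (11 + q)*(2*P) = 2*P*(11 + q))
(-58 - 337)*(n(-4, 14) + B) = (-58 - 337)*(2*14*(11 - 4) - 159) = -395*(2*14*7 - 159) = -395*(196 - 159) = -395*37 = -14615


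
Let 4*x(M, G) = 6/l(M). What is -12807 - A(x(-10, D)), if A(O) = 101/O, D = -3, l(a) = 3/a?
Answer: -63934/5 ≈ -12787.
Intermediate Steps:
x(M, G) = M/2 (x(M, G) = (6/((3/M)))/4 = (6*(M/3))/4 = (2*M)/4 = M/2)
-12807 - A(x(-10, D)) = -12807 - 101/((½)*(-10)) = -12807 - 101/(-5) = -12807 - 101*(-1)/5 = -12807 - 1*(-101/5) = -12807 + 101/5 = -63934/5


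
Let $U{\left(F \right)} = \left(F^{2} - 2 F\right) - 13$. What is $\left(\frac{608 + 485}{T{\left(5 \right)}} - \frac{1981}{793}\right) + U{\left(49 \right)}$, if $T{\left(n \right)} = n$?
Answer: $\frac{9936694}{3965} \approx 2506.1$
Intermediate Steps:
$U{\left(F \right)} = -13 + F^{2} - 2 F$
$\left(\frac{608 + 485}{T{\left(5 \right)}} - \frac{1981}{793}\right) + U{\left(49 \right)} = \left(\frac{608 + 485}{5} - \frac{1981}{793}\right) - \left(111 - 2401\right) = \left(1093 \cdot \frac{1}{5} - \frac{1981}{793}\right) - -2290 = \left(\frac{1093}{5} - \frac{1981}{793}\right) + 2290 = \frac{856844}{3965} + 2290 = \frac{9936694}{3965}$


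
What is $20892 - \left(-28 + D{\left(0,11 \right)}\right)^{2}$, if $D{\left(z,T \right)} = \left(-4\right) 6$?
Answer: $18188$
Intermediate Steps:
$D{\left(z,T \right)} = -24$
$20892 - \left(-28 + D{\left(0,11 \right)}\right)^{2} = 20892 - \left(-28 - 24\right)^{2} = 20892 - \left(-52\right)^{2} = 20892 - 2704 = 18188$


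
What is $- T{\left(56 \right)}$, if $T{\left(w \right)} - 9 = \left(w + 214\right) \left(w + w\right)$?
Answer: $-30249$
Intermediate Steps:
$T{\left(w \right)} = 9 + 2 w \left(214 + w\right)$ ($T{\left(w \right)} = 9 + \left(w + 214\right) \left(w + w\right) = 9 + \left(214 + w\right) 2 w = 9 + 2 w \left(214 + w\right)$)
$- T{\left(56 \right)} = - (9 + 2 \cdot 56^{2} + 428 \cdot 56) = - (9 + 2 \cdot 3136 + 23968) = - (9 + 6272 + 23968) = \left(-1\right) 30249 = -30249$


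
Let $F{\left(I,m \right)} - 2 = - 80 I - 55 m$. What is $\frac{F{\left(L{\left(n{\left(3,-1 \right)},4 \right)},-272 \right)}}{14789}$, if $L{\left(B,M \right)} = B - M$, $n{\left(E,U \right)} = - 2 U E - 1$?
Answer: $\frac{14882}{14789} \approx 1.0063$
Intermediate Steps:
$n{\left(E,U \right)} = -1 - 2 E U$ ($n{\left(E,U \right)} = - 2 E U - 1 = -1 - 2 E U$)
$F{\left(I,m \right)} = 2 - 80 I - 55 m$ ($F{\left(I,m \right)} = 2 - \left(55 m + 80 I\right) = 2 - 80 I - 55 m$)
$\frac{F{\left(L{\left(n{\left(3,-1 \right)},4 \right)},-272 \right)}}{14789} = \frac{2 - 80 \left(\left(-1 - 6 \left(-1\right)\right) - 4\right) - -14960}{14789} = \left(2 - 80 \left(\left(-1 + 6\right) - 4\right) + 14960\right) \frac{1}{14789} = \left(2 - 80 \left(5 - 4\right) + 14960\right) \frac{1}{14789} = \left(2 - 80 + 14960\right) \frac{1}{14789} = 14882 \cdot \frac{1}{14789} = \frac{14882}{14789}$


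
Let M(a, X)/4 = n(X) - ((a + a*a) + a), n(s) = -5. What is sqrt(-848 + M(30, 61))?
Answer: 2*I*sqrt(1177) ≈ 68.615*I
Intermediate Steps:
M(a, X) = -20 - 8*a - 4*a**2 (M(a, X) = 4*(-5 - ((a + a*a) + a)) = 4*(-5 - ((a + a**2) + a)) = 4*(-5 - (a**2 + 2*a)) = 4*(-5 + (-a**2 - 2*a)) = 4*(-5 - a**2 - 2*a) = -20 - 8*a - 4*a**2)
sqrt(-848 + M(30, 61)) = sqrt(-848 + (-20 - 8*30 - 4*30**2)) = sqrt(-848 + (-20 - 240 - 4*900)) = sqrt(-848 + (-20 - 240 - 3600)) = sqrt(-848 - 3860) = sqrt(-4708) = 2*I*sqrt(1177)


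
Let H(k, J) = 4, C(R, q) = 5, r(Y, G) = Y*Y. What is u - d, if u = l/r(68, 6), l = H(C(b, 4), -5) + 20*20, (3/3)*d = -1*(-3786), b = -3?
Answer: -4376515/1156 ≈ -3785.9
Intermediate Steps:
r(Y, G) = Y**2
d = 3786 (d = -1*(-3786) = 3786)
l = 404 (l = 4 + 20*20 = 4 + 400 = 404)
u = 101/1156 (u = 404/(68**2) = 404/4624 = 404*(1/4624) = 101/1156 ≈ 0.087370)
u - d = 101/1156 - 1*3786 = 101/1156 - 3786 = -4376515/1156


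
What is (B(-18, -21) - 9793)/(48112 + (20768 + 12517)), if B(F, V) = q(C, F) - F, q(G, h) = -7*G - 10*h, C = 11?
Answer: -9672/81397 ≈ -0.11882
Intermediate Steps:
q(G, h) = -10*h - 7*G
B(F, V) = -77 - 11*F (B(F, V) = (-10*F - 7*11) - F = (-10*F - 77) - F = (-77 - 10*F) - F = -77 - 11*F)
(B(-18, -21) - 9793)/(48112 + (20768 + 12517)) = ((-77 - 11*(-18)) - 9793)/(48112 + (20768 + 12517)) = ((-77 + 198) - 9793)/(48112 + 33285) = (121 - 9793)/81397 = -9672*1/81397 = -9672/81397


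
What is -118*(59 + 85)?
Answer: -16992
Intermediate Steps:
-118*(59 + 85) = -118*144 = -16992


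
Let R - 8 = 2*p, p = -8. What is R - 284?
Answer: -292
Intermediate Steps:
R = -8 (R = 8 + 2*(-8) = 8 - 16 = -8)
R - 284 = -8 - 284 = -292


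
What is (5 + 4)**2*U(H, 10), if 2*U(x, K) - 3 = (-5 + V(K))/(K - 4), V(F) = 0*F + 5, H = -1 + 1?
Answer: 243/2 ≈ 121.50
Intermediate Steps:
H = 0
V(F) = 5 (V(F) = 0 + 5 = 5)
U(x, K) = 3/2 (U(x, K) = 3/2 + ((-5 + 5)/(K - 4))/2 = 3/2 + (0/(-4 + K))/2 = 3/2 + (1/2)*0 = 3/2 + 0 = 3/2)
(5 + 4)**2*U(H, 10) = (5 + 4)**2*(3/2) = 9**2*(3/2) = 81*(3/2) = 243/2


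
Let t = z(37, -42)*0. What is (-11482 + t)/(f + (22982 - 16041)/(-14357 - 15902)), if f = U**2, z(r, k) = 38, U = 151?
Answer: -173716919/344964259 ≈ -0.50358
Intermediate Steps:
t = 0 (t = 38*0 = 0)
f = 22801 (f = 151**2 = 22801)
(-11482 + t)/(f + (22982 - 16041)/(-14357 - 15902)) = (-11482 + 0)/(22801 + (22982 - 16041)/(-14357 - 15902)) = -11482/(22801 + 6941/(-30259)) = -11482/(22801 + 6941*(-1/30259)) = -11482/(22801 - 6941/30259) = -11482/689928518/30259 = -11482*30259/689928518 = -173716919/344964259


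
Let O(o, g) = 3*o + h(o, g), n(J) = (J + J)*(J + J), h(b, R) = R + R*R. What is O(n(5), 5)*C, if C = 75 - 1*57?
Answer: 5940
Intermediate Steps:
h(b, R) = R + R**2
n(J) = 4*J**2 (n(J) = (2*J)*(2*J) = 4*J**2)
O(o, g) = 3*o + g*(1 + g)
C = 18 (C = 75 - 57 = 18)
O(n(5), 5)*C = (3*(4*5**2) + 5*(1 + 5))*18 = (3*(4*25) + 5*6)*18 = (3*100 + 30)*18 = (300 + 30)*18 = 330*18 = 5940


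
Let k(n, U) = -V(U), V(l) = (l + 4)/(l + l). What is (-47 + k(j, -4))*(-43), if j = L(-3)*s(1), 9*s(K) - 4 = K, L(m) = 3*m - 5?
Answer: 2021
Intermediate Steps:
V(l) = (4 + l)/(2*l) (V(l) = (4 + l)/((2*l)) = (4 + l)*(1/(2*l)) = (4 + l)/(2*l))
L(m) = -5 + 3*m
s(K) = 4/9 + K/9
j = -70/9 (j = (-5 + 3*(-3))*(4/9 + (1/9)*1) = (-5 - 9)*(4/9 + 1/9) = -14*5/9 = -70/9 ≈ -7.7778)
k(n, U) = -(4 + U)/(2*U)
(-47 + k(j, -4))*(-43) = (-47 + (1/2)*(-4 - 1*(-4))/(-4))*(-43) = (-47 + (1/2)*(-1/4)*(-4 + 4))*(-43) = (-47 + (1/2)*(-1/4)*0)*(-43) = (-47 + 0)*(-43) = -47*(-43) = 2021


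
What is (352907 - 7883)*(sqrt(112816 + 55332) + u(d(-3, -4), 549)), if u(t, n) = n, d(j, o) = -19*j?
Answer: 189418176 + 690048*sqrt(42037) ≈ 3.3090e+8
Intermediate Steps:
(352907 - 7883)*(sqrt(112816 + 55332) + u(d(-3, -4), 549)) = (352907 - 7883)*(sqrt(112816 + 55332) + 549) = 345024*(sqrt(168148) + 549) = 345024*(2*sqrt(42037) + 549) = 345024*(549 + 2*sqrt(42037)) = 189418176 + 690048*sqrt(42037)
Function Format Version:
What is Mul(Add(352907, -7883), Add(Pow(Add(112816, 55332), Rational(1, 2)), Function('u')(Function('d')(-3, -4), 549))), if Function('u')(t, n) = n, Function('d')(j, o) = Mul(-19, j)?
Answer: Add(189418176, Mul(690048, Pow(42037, Rational(1, 2)))) ≈ 3.3090e+8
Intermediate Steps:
Mul(Add(352907, -7883), Add(Pow(Add(112816, 55332), Rational(1, 2)), Function('u')(Function('d')(-3, -4), 549))) = Mul(Add(352907, -7883), Add(Pow(Add(112816, 55332), Rational(1, 2)), 549)) = Mul(345024, Add(Pow(168148, Rational(1, 2)), 549)) = Mul(345024, Add(Mul(2, Pow(42037, Rational(1, 2))), 549)) = Mul(345024, Add(549, Mul(2, Pow(42037, Rational(1, 2))))) = Add(189418176, Mul(690048, Pow(42037, Rational(1, 2))))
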